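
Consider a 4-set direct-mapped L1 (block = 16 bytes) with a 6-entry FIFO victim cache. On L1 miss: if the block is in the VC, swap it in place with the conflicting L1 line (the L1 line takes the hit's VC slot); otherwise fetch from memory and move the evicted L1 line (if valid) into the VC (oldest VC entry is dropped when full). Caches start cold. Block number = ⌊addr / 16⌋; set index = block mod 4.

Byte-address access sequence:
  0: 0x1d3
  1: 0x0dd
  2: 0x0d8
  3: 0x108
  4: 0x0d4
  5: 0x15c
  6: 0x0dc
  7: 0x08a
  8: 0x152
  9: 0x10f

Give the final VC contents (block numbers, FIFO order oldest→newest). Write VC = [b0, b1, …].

VC = [29, 13, 8]

#0 0x1d3→b29/s1 MISS; vc=[]
#1 0xdd→b13/s1 MISS; vc=[29]
#2 0xd8→b13/s1 L1-HIT; vc=[29]
#3 0x108→b16/s0 MISS; vc=[29]
#4 0xd4→b13/s1 L1-HIT; vc=[29]
#5 0x15c→b21/s1 MISS; vc=[29,13]
#6 0xdc→b13/s1 VC-HIT; vc=[29,21]
#7 0x8a→b8/s0 MISS; vc=[29,21,16]
#8 0x152→b21/s1 VC-HIT; vc=[29,13,16]
#9 0x10f→b16/s0 VC-HIT; vc=[29,13,8]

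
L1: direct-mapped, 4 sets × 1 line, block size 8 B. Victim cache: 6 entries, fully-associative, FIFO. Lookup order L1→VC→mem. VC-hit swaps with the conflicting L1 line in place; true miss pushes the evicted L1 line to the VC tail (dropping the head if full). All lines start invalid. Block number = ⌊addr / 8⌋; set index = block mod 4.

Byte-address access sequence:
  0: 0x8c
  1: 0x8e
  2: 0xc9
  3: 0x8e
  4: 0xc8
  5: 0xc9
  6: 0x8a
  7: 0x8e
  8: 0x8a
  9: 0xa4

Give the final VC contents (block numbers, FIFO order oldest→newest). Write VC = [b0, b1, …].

0: 0x8c (blk 17, set 1) → MISS  vc=[]
1: 0x8e (blk 17, set 1) → L1-HIT  vc=[]
2: 0xc9 (blk 25, set 1) → MISS  vc=[17]
3: 0x8e (blk 17, set 1) → VC-HIT  vc=[25]
4: 0xc8 (blk 25, set 1) → VC-HIT  vc=[17]
5: 0xc9 (blk 25, set 1) → L1-HIT  vc=[17]
6: 0x8a (blk 17, set 1) → VC-HIT  vc=[25]
7: 0x8e (blk 17, set 1) → L1-HIT  vc=[25]
8: 0x8a (blk 17, set 1) → L1-HIT  vc=[25]
9: 0xa4 (blk 20, set 0) → MISS  vc=[25]

VC = [25]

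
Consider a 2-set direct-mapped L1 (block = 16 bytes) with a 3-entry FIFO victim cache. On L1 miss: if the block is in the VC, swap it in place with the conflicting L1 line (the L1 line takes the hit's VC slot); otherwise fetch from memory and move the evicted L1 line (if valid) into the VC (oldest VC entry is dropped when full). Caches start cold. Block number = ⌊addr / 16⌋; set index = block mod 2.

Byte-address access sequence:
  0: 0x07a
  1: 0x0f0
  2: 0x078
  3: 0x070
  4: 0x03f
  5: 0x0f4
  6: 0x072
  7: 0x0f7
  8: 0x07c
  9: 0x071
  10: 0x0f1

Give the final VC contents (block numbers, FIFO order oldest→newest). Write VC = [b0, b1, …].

  [0] addr=0x7a blk=7 s=1: MISS | VC []
  [1] addr=0xf0 blk=15 s=1: MISS | VC [7]
  [2] addr=0x78 blk=7 s=1: VC-HIT | VC [15]
  [3] addr=0x70 blk=7 s=1: L1-HIT | VC [15]
  [4] addr=0x3f blk=3 s=1: MISS | VC [15, 7]
  [5] addr=0xf4 blk=15 s=1: VC-HIT | VC [3, 7]
  [6] addr=0x72 blk=7 s=1: VC-HIT | VC [3, 15]
  [7] addr=0xf7 blk=15 s=1: VC-HIT | VC [3, 7]
  [8] addr=0x7c blk=7 s=1: VC-HIT | VC [3, 15]
  [9] addr=0x71 blk=7 s=1: L1-HIT | VC [3, 15]
  [10] addr=0xf1 blk=15 s=1: VC-HIT | VC [3, 7]

VC = [3, 7]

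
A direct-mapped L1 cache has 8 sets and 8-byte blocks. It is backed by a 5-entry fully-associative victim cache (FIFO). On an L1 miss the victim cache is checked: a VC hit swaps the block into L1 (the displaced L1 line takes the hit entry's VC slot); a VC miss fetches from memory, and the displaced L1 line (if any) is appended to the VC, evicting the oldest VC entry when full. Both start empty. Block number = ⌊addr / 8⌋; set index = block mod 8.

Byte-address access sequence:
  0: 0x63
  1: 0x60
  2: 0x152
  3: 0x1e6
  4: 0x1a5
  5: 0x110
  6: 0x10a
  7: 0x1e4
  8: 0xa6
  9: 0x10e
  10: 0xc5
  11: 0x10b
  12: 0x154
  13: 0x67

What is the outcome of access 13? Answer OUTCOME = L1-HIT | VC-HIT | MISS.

OUTCOME = VC-HIT

#0 0x63→b12/s4 MISS; vc=[]
#1 0x60→b12/s4 L1-HIT; vc=[]
#2 0x152→b42/s2 MISS; vc=[]
#3 0x1e6→b60/s4 MISS; vc=[12]
#4 0x1a5→b52/s4 MISS; vc=[12,60]
#5 0x110→b34/s2 MISS; vc=[12,60,42]
#6 0x10a→b33/s1 MISS; vc=[12,60,42]
#7 0x1e4→b60/s4 VC-HIT; vc=[12,52,42]
#8 0xa6→b20/s4 MISS; vc=[12,52,42,60]
#9 0x10e→b33/s1 L1-HIT; vc=[12,52,42,60]
#10 0xc5→b24/s0 MISS; vc=[12,52,42,60]
#11 0x10b→b33/s1 L1-HIT; vc=[12,52,42,60]
#12 0x154→b42/s2 VC-HIT; vc=[12,52,34,60]
#13 0x67→b12/s4 VC-HIT; vc=[20,52,34,60]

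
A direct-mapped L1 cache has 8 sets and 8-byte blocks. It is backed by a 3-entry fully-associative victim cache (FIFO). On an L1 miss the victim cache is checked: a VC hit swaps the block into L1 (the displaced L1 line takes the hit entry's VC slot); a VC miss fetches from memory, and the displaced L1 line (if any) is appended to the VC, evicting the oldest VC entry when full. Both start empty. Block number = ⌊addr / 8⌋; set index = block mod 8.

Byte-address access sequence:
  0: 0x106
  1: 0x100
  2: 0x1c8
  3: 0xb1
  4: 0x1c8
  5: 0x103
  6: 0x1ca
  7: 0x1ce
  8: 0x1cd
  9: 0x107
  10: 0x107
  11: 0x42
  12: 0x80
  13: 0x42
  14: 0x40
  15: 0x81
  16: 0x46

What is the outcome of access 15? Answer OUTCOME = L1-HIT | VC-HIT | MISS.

OUTCOME = VC-HIT

  [0] addr=0x106 blk=32 s=0: MISS | VC []
  [1] addr=0x100 blk=32 s=0: L1-HIT | VC []
  [2] addr=0x1c8 blk=57 s=1: MISS | VC []
  [3] addr=0xb1 blk=22 s=6: MISS | VC []
  [4] addr=0x1c8 blk=57 s=1: L1-HIT | VC []
  [5] addr=0x103 blk=32 s=0: L1-HIT | VC []
  [6] addr=0x1ca blk=57 s=1: L1-HIT | VC []
  [7] addr=0x1ce blk=57 s=1: L1-HIT | VC []
  [8] addr=0x1cd blk=57 s=1: L1-HIT | VC []
  [9] addr=0x107 blk=32 s=0: L1-HIT | VC []
  [10] addr=0x107 blk=32 s=0: L1-HIT | VC []
  [11] addr=0x42 blk=8 s=0: MISS | VC [32]
  [12] addr=0x80 blk=16 s=0: MISS | VC [32, 8]
  [13] addr=0x42 blk=8 s=0: VC-HIT | VC [32, 16]
  [14] addr=0x40 blk=8 s=0: L1-HIT | VC [32, 16]
  [15] addr=0x81 blk=16 s=0: VC-HIT | VC [32, 8]
  [16] addr=0x46 blk=8 s=0: VC-HIT | VC [32, 16]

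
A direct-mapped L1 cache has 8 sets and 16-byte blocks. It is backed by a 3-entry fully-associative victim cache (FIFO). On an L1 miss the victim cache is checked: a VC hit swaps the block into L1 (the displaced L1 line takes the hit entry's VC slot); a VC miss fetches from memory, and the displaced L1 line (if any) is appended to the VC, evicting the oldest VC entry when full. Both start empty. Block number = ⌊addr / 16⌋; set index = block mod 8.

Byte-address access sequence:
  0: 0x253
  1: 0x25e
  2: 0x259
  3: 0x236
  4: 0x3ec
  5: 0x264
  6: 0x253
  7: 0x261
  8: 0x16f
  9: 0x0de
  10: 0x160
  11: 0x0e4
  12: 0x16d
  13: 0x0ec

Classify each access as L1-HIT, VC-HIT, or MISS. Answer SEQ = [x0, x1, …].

SEQ = [MISS, L1-HIT, L1-HIT, MISS, MISS, MISS, L1-HIT, L1-HIT, MISS, MISS, L1-HIT, MISS, VC-HIT, VC-HIT]

#0 0x253→b37/s5 MISS; vc=[]
#1 0x25e→b37/s5 L1-HIT; vc=[]
#2 0x259→b37/s5 L1-HIT; vc=[]
#3 0x236→b35/s3 MISS; vc=[]
#4 0x3ec→b62/s6 MISS; vc=[]
#5 0x264→b38/s6 MISS; vc=[62]
#6 0x253→b37/s5 L1-HIT; vc=[62]
#7 0x261→b38/s6 L1-HIT; vc=[62]
#8 0x16f→b22/s6 MISS; vc=[62,38]
#9 0xde→b13/s5 MISS; vc=[62,38,37]
#10 0x160→b22/s6 L1-HIT; vc=[62,38,37]
#11 0xe4→b14/s6 MISS; vc=[38,37,22]
#12 0x16d→b22/s6 VC-HIT; vc=[38,37,14]
#13 0xec→b14/s6 VC-HIT; vc=[38,37,22]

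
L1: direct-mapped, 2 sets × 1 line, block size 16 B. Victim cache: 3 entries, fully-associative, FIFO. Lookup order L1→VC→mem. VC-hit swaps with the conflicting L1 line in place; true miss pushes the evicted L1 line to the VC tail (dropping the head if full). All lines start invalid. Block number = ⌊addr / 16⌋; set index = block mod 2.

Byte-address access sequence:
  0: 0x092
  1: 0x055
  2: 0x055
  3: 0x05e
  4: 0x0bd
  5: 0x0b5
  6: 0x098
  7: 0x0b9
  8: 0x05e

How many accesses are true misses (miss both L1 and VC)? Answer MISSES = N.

0: 0x92 (blk 9, set 1) → MISS  vc=[]
1: 0x55 (blk 5, set 1) → MISS  vc=[9]
2: 0x55 (blk 5, set 1) → L1-HIT  vc=[9]
3: 0x5e (blk 5, set 1) → L1-HIT  vc=[9]
4: 0xbd (blk 11, set 1) → MISS  vc=[9, 5]
5: 0xb5 (blk 11, set 1) → L1-HIT  vc=[9, 5]
6: 0x98 (blk 9, set 1) → VC-HIT  vc=[11, 5]
7: 0xb9 (blk 11, set 1) → VC-HIT  vc=[9, 5]
8: 0x5e (blk 5, set 1) → VC-HIT  vc=[9, 11]

MISSES = 3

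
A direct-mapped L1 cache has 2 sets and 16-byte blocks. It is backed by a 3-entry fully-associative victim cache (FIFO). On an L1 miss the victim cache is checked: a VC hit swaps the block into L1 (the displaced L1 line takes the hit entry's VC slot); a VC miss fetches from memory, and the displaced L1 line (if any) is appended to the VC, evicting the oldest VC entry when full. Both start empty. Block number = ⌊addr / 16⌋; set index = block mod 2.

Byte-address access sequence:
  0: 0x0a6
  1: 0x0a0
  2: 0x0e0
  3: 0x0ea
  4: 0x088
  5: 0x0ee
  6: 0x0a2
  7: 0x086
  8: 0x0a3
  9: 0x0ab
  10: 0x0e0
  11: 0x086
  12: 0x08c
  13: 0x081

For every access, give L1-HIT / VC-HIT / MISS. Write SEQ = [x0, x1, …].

0: 0xa6 (blk 10, set 0) → MISS  vc=[]
1: 0xa0 (blk 10, set 0) → L1-HIT  vc=[]
2: 0xe0 (blk 14, set 0) → MISS  vc=[10]
3: 0xea (blk 14, set 0) → L1-HIT  vc=[10]
4: 0x88 (blk 8, set 0) → MISS  vc=[10, 14]
5: 0xee (blk 14, set 0) → VC-HIT  vc=[10, 8]
6: 0xa2 (blk 10, set 0) → VC-HIT  vc=[14, 8]
7: 0x86 (blk 8, set 0) → VC-HIT  vc=[14, 10]
8: 0xa3 (blk 10, set 0) → VC-HIT  vc=[14, 8]
9: 0xab (blk 10, set 0) → L1-HIT  vc=[14, 8]
10: 0xe0 (blk 14, set 0) → VC-HIT  vc=[10, 8]
11: 0x86 (blk 8, set 0) → VC-HIT  vc=[10, 14]
12: 0x8c (blk 8, set 0) → L1-HIT  vc=[10, 14]
13: 0x81 (blk 8, set 0) → L1-HIT  vc=[10, 14]

SEQ = [MISS, L1-HIT, MISS, L1-HIT, MISS, VC-HIT, VC-HIT, VC-HIT, VC-HIT, L1-HIT, VC-HIT, VC-HIT, L1-HIT, L1-HIT]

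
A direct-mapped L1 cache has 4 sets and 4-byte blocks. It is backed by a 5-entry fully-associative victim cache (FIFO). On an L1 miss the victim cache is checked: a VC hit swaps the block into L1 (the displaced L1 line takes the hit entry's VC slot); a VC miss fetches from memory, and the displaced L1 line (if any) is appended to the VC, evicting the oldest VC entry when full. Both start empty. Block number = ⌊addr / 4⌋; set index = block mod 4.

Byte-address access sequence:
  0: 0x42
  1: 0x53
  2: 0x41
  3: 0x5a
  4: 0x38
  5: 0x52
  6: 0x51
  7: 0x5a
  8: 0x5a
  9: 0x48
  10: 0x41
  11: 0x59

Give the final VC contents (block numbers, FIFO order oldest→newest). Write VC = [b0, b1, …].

#0 0x42→b16/s0 MISS; vc=[]
#1 0x53→b20/s0 MISS; vc=[16]
#2 0x41→b16/s0 VC-HIT; vc=[20]
#3 0x5a→b22/s2 MISS; vc=[20]
#4 0x38→b14/s2 MISS; vc=[20,22]
#5 0x52→b20/s0 VC-HIT; vc=[16,22]
#6 0x51→b20/s0 L1-HIT; vc=[16,22]
#7 0x5a→b22/s2 VC-HIT; vc=[16,14]
#8 0x5a→b22/s2 L1-HIT; vc=[16,14]
#9 0x48→b18/s2 MISS; vc=[16,14,22]
#10 0x41→b16/s0 VC-HIT; vc=[20,14,22]
#11 0x59→b22/s2 VC-HIT; vc=[20,14,18]

VC = [20, 14, 18]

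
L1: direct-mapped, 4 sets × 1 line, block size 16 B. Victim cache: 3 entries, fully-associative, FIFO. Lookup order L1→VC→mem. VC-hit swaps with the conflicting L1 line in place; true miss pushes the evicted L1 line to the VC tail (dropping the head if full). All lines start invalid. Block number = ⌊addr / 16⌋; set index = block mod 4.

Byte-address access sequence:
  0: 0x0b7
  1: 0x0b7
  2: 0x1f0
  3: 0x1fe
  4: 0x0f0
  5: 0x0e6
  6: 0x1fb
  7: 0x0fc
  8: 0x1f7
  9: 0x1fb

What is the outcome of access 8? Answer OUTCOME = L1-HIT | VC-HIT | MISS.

OUTCOME = VC-HIT

#0 0xb7→b11/s3 MISS; vc=[]
#1 0xb7→b11/s3 L1-HIT; vc=[]
#2 0x1f0→b31/s3 MISS; vc=[11]
#3 0x1fe→b31/s3 L1-HIT; vc=[11]
#4 0xf0→b15/s3 MISS; vc=[11,31]
#5 0xe6→b14/s2 MISS; vc=[11,31]
#6 0x1fb→b31/s3 VC-HIT; vc=[11,15]
#7 0xfc→b15/s3 VC-HIT; vc=[11,31]
#8 0x1f7→b31/s3 VC-HIT; vc=[11,15]
#9 0x1fb→b31/s3 L1-HIT; vc=[11,15]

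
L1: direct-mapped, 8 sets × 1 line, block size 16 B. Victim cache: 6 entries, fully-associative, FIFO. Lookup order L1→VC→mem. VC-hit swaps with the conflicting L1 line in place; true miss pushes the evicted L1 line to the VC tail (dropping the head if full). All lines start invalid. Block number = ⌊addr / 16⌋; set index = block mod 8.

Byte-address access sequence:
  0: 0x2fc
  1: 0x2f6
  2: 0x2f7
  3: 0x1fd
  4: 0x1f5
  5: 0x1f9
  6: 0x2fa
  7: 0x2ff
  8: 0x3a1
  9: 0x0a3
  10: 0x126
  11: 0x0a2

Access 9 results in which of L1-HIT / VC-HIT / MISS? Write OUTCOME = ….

OUTCOME = MISS

  [0] addr=0x2fc blk=47 s=7: MISS | VC []
  [1] addr=0x2f6 blk=47 s=7: L1-HIT | VC []
  [2] addr=0x2f7 blk=47 s=7: L1-HIT | VC []
  [3] addr=0x1fd blk=31 s=7: MISS | VC [47]
  [4] addr=0x1f5 blk=31 s=7: L1-HIT | VC [47]
  [5] addr=0x1f9 blk=31 s=7: L1-HIT | VC [47]
  [6] addr=0x2fa blk=47 s=7: VC-HIT | VC [31]
  [7] addr=0x2ff blk=47 s=7: L1-HIT | VC [31]
  [8] addr=0x3a1 blk=58 s=2: MISS | VC [31]
  [9] addr=0xa3 blk=10 s=2: MISS | VC [31, 58]
  [10] addr=0x126 blk=18 s=2: MISS | VC [31, 58, 10]
  [11] addr=0xa2 blk=10 s=2: VC-HIT | VC [31, 58, 18]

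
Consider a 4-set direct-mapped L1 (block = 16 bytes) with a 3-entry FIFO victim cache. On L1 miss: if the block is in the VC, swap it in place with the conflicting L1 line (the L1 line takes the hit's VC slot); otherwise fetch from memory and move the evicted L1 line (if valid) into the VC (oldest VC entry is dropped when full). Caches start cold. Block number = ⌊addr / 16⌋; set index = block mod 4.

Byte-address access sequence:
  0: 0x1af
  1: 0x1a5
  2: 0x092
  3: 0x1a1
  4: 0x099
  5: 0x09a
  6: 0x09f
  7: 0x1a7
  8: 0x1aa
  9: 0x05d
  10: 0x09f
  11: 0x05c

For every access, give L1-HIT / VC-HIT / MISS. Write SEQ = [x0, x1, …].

0: 0x1af (blk 26, set 2) → MISS  vc=[]
1: 0x1a5 (blk 26, set 2) → L1-HIT  vc=[]
2: 0x92 (blk 9, set 1) → MISS  vc=[]
3: 0x1a1 (blk 26, set 2) → L1-HIT  vc=[]
4: 0x99 (blk 9, set 1) → L1-HIT  vc=[]
5: 0x9a (blk 9, set 1) → L1-HIT  vc=[]
6: 0x9f (blk 9, set 1) → L1-HIT  vc=[]
7: 0x1a7 (blk 26, set 2) → L1-HIT  vc=[]
8: 0x1aa (blk 26, set 2) → L1-HIT  vc=[]
9: 0x5d (blk 5, set 1) → MISS  vc=[9]
10: 0x9f (blk 9, set 1) → VC-HIT  vc=[5]
11: 0x5c (blk 5, set 1) → VC-HIT  vc=[9]

SEQ = [MISS, L1-HIT, MISS, L1-HIT, L1-HIT, L1-HIT, L1-HIT, L1-HIT, L1-HIT, MISS, VC-HIT, VC-HIT]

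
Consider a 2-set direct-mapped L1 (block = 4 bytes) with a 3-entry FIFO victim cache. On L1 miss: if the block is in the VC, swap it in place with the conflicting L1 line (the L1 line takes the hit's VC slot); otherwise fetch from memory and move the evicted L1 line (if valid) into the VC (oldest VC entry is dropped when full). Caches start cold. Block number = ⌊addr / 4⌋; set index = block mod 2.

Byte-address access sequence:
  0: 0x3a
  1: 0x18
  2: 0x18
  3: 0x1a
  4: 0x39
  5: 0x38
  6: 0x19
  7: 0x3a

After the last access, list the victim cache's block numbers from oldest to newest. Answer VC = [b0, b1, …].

  [0] addr=0x3a blk=14 s=0: MISS | VC []
  [1] addr=0x18 blk=6 s=0: MISS | VC [14]
  [2] addr=0x18 blk=6 s=0: L1-HIT | VC [14]
  [3] addr=0x1a blk=6 s=0: L1-HIT | VC [14]
  [4] addr=0x39 blk=14 s=0: VC-HIT | VC [6]
  [5] addr=0x38 blk=14 s=0: L1-HIT | VC [6]
  [6] addr=0x19 blk=6 s=0: VC-HIT | VC [14]
  [7] addr=0x3a blk=14 s=0: VC-HIT | VC [6]

VC = [6]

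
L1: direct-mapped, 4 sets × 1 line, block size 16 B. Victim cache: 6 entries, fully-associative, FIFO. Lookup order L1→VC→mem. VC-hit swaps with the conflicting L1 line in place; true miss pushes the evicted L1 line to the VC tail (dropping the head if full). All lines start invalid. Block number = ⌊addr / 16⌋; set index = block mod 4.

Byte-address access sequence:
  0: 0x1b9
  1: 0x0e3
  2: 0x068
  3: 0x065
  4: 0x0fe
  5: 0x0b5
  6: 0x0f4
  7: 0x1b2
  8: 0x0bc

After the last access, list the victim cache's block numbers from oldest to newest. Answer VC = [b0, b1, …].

VC = [14, 15, 27]

#0 0x1b9→b27/s3 MISS; vc=[]
#1 0xe3→b14/s2 MISS; vc=[]
#2 0x68→b6/s2 MISS; vc=[14]
#3 0x65→b6/s2 L1-HIT; vc=[14]
#4 0xfe→b15/s3 MISS; vc=[14,27]
#5 0xb5→b11/s3 MISS; vc=[14,27,15]
#6 0xf4→b15/s3 VC-HIT; vc=[14,27,11]
#7 0x1b2→b27/s3 VC-HIT; vc=[14,15,11]
#8 0xbc→b11/s3 VC-HIT; vc=[14,15,27]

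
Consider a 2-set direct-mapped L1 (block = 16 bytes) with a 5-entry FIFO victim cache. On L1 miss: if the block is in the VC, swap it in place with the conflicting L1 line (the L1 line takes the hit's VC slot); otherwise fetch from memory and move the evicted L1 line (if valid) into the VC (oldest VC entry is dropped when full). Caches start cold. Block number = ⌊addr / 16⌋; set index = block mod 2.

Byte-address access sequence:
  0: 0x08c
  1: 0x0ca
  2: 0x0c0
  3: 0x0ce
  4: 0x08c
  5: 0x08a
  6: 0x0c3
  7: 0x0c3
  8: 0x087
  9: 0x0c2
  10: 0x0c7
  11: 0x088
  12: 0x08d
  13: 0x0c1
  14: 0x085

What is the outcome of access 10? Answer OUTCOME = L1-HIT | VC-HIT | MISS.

OUTCOME = L1-HIT

0: 0x8c (blk 8, set 0) → MISS  vc=[]
1: 0xca (blk 12, set 0) → MISS  vc=[8]
2: 0xc0 (blk 12, set 0) → L1-HIT  vc=[8]
3: 0xce (blk 12, set 0) → L1-HIT  vc=[8]
4: 0x8c (blk 8, set 0) → VC-HIT  vc=[12]
5: 0x8a (blk 8, set 0) → L1-HIT  vc=[12]
6: 0xc3 (blk 12, set 0) → VC-HIT  vc=[8]
7: 0xc3 (blk 12, set 0) → L1-HIT  vc=[8]
8: 0x87 (blk 8, set 0) → VC-HIT  vc=[12]
9: 0xc2 (blk 12, set 0) → VC-HIT  vc=[8]
10: 0xc7 (blk 12, set 0) → L1-HIT  vc=[8]
11: 0x88 (blk 8, set 0) → VC-HIT  vc=[12]
12: 0x8d (blk 8, set 0) → L1-HIT  vc=[12]
13: 0xc1 (blk 12, set 0) → VC-HIT  vc=[8]
14: 0x85 (blk 8, set 0) → VC-HIT  vc=[12]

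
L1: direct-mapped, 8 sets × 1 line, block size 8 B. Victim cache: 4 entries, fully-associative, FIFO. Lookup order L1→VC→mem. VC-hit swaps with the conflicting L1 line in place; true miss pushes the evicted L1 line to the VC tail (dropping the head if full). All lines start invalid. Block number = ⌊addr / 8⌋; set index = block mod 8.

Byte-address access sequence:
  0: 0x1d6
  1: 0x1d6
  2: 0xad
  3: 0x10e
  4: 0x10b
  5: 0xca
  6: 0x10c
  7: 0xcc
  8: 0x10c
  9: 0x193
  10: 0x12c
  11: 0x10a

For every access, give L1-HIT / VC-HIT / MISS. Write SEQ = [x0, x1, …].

  [0] addr=0x1d6 blk=58 s=2: MISS | VC []
  [1] addr=0x1d6 blk=58 s=2: L1-HIT | VC []
  [2] addr=0xad blk=21 s=5: MISS | VC []
  [3] addr=0x10e blk=33 s=1: MISS | VC []
  [4] addr=0x10b blk=33 s=1: L1-HIT | VC []
  [5] addr=0xca blk=25 s=1: MISS | VC [33]
  [6] addr=0x10c blk=33 s=1: VC-HIT | VC [25]
  [7] addr=0xcc blk=25 s=1: VC-HIT | VC [33]
  [8] addr=0x10c blk=33 s=1: VC-HIT | VC [25]
  [9] addr=0x193 blk=50 s=2: MISS | VC [25, 58]
  [10] addr=0x12c blk=37 s=5: MISS | VC [25, 58, 21]
  [11] addr=0x10a blk=33 s=1: L1-HIT | VC [25, 58, 21]

SEQ = [MISS, L1-HIT, MISS, MISS, L1-HIT, MISS, VC-HIT, VC-HIT, VC-HIT, MISS, MISS, L1-HIT]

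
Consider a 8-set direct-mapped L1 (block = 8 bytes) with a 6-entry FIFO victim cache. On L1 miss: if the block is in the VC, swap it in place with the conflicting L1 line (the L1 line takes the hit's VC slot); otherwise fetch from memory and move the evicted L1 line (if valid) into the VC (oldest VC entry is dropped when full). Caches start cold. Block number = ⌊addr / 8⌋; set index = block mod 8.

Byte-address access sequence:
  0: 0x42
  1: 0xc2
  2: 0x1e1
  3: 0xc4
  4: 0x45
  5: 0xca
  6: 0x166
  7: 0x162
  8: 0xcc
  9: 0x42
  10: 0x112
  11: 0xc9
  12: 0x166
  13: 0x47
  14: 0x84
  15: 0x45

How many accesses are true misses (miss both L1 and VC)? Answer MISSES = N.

MISSES = 7

0: 0x42 (blk 8, set 0) → MISS  vc=[]
1: 0xc2 (blk 24, set 0) → MISS  vc=[8]
2: 0x1e1 (blk 60, set 4) → MISS  vc=[8]
3: 0xc4 (blk 24, set 0) → L1-HIT  vc=[8]
4: 0x45 (blk 8, set 0) → VC-HIT  vc=[24]
5: 0xca (blk 25, set 1) → MISS  vc=[24]
6: 0x166 (blk 44, set 4) → MISS  vc=[24, 60]
7: 0x162 (blk 44, set 4) → L1-HIT  vc=[24, 60]
8: 0xcc (blk 25, set 1) → L1-HIT  vc=[24, 60]
9: 0x42 (blk 8, set 0) → L1-HIT  vc=[24, 60]
10: 0x112 (blk 34, set 2) → MISS  vc=[24, 60]
11: 0xc9 (blk 25, set 1) → L1-HIT  vc=[24, 60]
12: 0x166 (blk 44, set 4) → L1-HIT  vc=[24, 60]
13: 0x47 (blk 8, set 0) → L1-HIT  vc=[24, 60]
14: 0x84 (blk 16, set 0) → MISS  vc=[24, 60, 8]
15: 0x45 (blk 8, set 0) → VC-HIT  vc=[24, 60, 16]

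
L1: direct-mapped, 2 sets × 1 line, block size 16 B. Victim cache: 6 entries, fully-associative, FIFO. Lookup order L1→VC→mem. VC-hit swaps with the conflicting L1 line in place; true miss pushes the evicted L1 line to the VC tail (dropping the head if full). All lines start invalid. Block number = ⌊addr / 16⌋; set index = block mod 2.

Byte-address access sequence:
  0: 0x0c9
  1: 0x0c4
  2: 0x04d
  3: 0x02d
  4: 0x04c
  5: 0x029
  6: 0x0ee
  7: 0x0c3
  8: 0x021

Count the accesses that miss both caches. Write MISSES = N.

  [0] addr=0xc9 blk=12 s=0: MISS | VC []
  [1] addr=0xc4 blk=12 s=0: L1-HIT | VC []
  [2] addr=0x4d blk=4 s=0: MISS | VC [12]
  [3] addr=0x2d blk=2 s=0: MISS | VC [12, 4]
  [4] addr=0x4c blk=4 s=0: VC-HIT | VC [12, 2]
  [5] addr=0x29 blk=2 s=0: VC-HIT | VC [12, 4]
  [6] addr=0xee blk=14 s=0: MISS | VC [12, 4, 2]
  [7] addr=0xc3 blk=12 s=0: VC-HIT | VC [14, 4, 2]
  [8] addr=0x21 blk=2 s=0: VC-HIT | VC [14, 4, 12]

MISSES = 4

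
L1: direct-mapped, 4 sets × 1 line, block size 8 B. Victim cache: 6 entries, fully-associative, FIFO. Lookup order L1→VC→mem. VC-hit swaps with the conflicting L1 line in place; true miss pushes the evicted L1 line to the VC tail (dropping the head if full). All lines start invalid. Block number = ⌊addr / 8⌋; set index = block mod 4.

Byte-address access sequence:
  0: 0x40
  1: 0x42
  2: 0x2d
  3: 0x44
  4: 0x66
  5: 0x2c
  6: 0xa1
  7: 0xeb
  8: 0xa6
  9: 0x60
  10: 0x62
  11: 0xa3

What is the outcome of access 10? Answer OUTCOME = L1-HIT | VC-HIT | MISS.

0: 0x40 (blk 8, set 0) → MISS  vc=[]
1: 0x42 (blk 8, set 0) → L1-HIT  vc=[]
2: 0x2d (blk 5, set 1) → MISS  vc=[]
3: 0x44 (blk 8, set 0) → L1-HIT  vc=[]
4: 0x66 (blk 12, set 0) → MISS  vc=[8]
5: 0x2c (blk 5, set 1) → L1-HIT  vc=[8]
6: 0xa1 (blk 20, set 0) → MISS  vc=[8, 12]
7: 0xeb (blk 29, set 1) → MISS  vc=[8, 12, 5]
8: 0xa6 (blk 20, set 0) → L1-HIT  vc=[8, 12, 5]
9: 0x60 (blk 12, set 0) → VC-HIT  vc=[8, 20, 5]
10: 0x62 (blk 12, set 0) → L1-HIT  vc=[8, 20, 5]
11: 0xa3 (blk 20, set 0) → VC-HIT  vc=[8, 12, 5]

OUTCOME = L1-HIT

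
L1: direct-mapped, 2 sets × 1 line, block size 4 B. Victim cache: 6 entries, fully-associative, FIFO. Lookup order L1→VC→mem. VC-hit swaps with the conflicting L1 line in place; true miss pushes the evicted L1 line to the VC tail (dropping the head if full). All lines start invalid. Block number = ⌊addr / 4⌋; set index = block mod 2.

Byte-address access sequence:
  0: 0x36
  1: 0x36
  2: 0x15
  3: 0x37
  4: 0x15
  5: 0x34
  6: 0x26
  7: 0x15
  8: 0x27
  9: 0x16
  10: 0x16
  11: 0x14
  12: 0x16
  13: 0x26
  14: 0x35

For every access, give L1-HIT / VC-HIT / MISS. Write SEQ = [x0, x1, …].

SEQ = [MISS, L1-HIT, MISS, VC-HIT, VC-HIT, VC-HIT, MISS, VC-HIT, VC-HIT, VC-HIT, L1-HIT, L1-HIT, L1-HIT, VC-HIT, VC-HIT]

  [0] addr=0x36 blk=13 s=1: MISS | VC []
  [1] addr=0x36 blk=13 s=1: L1-HIT | VC []
  [2] addr=0x15 blk=5 s=1: MISS | VC [13]
  [3] addr=0x37 blk=13 s=1: VC-HIT | VC [5]
  [4] addr=0x15 blk=5 s=1: VC-HIT | VC [13]
  [5] addr=0x34 blk=13 s=1: VC-HIT | VC [5]
  [6] addr=0x26 blk=9 s=1: MISS | VC [5, 13]
  [7] addr=0x15 blk=5 s=1: VC-HIT | VC [9, 13]
  [8] addr=0x27 blk=9 s=1: VC-HIT | VC [5, 13]
  [9] addr=0x16 blk=5 s=1: VC-HIT | VC [9, 13]
  [10] addr=0x16 blk=5 s=1: L1-HIT | VC [9, 13]
  [11] addr=0x14 blk=5 s=1: L1-HIT | VC [9, 13]
  [12] addr=0x16 blk=5 s=1: L1-HIT | VC [9, 13]
  [13] addr=0x26 blk=9 s=1: VC-HIT | VC [5, 13]
  [14] addr=0x35 blk=13 s=1: VC-HIT | VC [5, 9]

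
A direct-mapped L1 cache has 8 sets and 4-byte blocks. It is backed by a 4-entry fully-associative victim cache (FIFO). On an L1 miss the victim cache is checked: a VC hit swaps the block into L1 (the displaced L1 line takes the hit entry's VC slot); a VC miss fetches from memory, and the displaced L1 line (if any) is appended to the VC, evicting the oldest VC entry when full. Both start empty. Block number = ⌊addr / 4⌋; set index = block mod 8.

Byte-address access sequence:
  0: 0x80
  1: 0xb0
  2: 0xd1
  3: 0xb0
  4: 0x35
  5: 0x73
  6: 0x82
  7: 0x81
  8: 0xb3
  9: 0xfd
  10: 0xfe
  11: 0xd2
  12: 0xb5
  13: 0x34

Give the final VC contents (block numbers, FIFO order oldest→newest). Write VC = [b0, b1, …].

0: 0x80 (blk 32, set 0) → MISS  vc=[]
1: 0xb0 (blk 44, set 4) → MISS  vc=[]
2: 0xd1 (blk 52, set 4) → MISS  vc=[44]
3: 0xb0 (blk 44, set 4) → VC-HIT  vc=[52]
4: 0x35 (blk 13, set 5) → MISS  vc=[52]
5: 0x73 (blk 28, set 4) → MISS  vc=[52, 44]
6: 0x82 (blk 32, set 0) → L1-HIT  vc=[52, 44]
7: 0x81 (blk 32, set 0) → L1-HIT  vc=[52, 44]
8: 0xb3 (blk 44, set 4) → VC-HIT  vc=[52, 28]
9: 0xfd (blk 63, set 7) → MISS  vc=[52, 28]
10: 0xfe (blk 63, set 7) → L1-HIT  vc=[52, 28]
11: 0xd2 (blk 52, set 4) → VC-HIT  vc=[44, 28]
12: 0xb5 (blk 45, set 5) → MISS  vc=[44, 28, 13]
13: 0x34 (blk 13, set 5) → VC-HIT  vc=[44, 28, 45]

VC = [44, 28, 45]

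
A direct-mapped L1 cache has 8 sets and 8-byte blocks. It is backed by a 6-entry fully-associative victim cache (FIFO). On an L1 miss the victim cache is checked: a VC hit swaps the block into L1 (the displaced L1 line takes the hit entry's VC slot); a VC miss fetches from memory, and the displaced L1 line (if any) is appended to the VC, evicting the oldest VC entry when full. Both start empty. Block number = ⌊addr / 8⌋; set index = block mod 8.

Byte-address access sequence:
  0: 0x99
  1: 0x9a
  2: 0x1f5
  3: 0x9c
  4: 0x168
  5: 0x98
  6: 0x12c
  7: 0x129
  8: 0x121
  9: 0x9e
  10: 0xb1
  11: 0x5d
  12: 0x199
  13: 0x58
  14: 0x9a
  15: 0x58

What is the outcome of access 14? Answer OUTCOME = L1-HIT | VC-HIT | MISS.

OUTCOME = VC-HIT

#0 0x99→b19/s3 MISS; vc=[]
#1 0x9a→b19/s3 L1-HIT; vc=[]
#2 0x1f5→b62/s6 MISS; vc=[]
#3 0x9c→b19/s3 L1-HIT; vc=[]
#4 0x168→b45/s5 MISS; vc=[]
#5 0x98→b19/s3 L1-HIT; vc=[]
#6 0x12c→b37/s5 MISS; vc=[45]
#7 0x129→b37/s5 L1-HIT; vc=[45]
#8 0x121→b36/s4 MISS; vc=[45]
#9 0x9e→b19/s3 L1-HIT; vc=[45]
#10 0xb1→b22/s6 MISS; vc=[45,62]
#11 0x5d→b11/s3 MISS; vc=[45,62,19]
#12 0x199→b51/s3 MISS; vc=[45,62,19,11]
#13 0x58→b11/s3 VC-HIT; vc=[45,62,19,51]
#14 0x9a→b19/s3 VC-HIT; vc=[45,62,11,51]
#15 0x58→b11/s3 VC-HIT; vc=[45,62,19,51]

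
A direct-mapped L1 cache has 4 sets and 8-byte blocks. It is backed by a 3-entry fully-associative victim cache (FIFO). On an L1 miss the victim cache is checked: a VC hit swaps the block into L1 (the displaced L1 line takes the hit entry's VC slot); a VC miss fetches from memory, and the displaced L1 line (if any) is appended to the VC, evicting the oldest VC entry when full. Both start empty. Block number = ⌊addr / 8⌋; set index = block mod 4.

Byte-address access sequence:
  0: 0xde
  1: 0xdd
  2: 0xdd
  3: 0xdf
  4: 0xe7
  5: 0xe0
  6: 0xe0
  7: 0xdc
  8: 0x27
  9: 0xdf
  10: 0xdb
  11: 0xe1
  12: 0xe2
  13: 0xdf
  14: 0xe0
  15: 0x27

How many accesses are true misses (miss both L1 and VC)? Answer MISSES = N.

MISSES = 3

#0 0xde→b27/s3 MISS; vc=[]
#1 0xdd→b27/s3 L1-HIT; vc=[]
#2 0xdd→b27/s3 L1-HIT; vc=[]
#3 0xdf→b27/s3 L1-HIT; vc=[]
#4 0xe7→b28/s0 MISS; vc=[]
#5 0xe0→b28/s0 L1-HIT; vc=[]
#6 0xe0→b28/s0 L1-HIT; vc=[]
#7 0xdc→b27/s3 L1-HIT; vc=[]
#8 0x27→b4/s0 MISS; vc=[28]
#9 0xdf→b27/s3 L1-HIT; vc=[28]
#10 0xdb→b27/s3 L1-HIT; vc=[28]
#11 0xe1→b28/s0 VC-HIT; vc=[4]
#12 0xe2→b28/s0 L1-HIT; vc=[4]
#13 0xdf→b27/s3 L1-HIT; vc=[4]
#14 0xe0→b28/s0 L1-HIT; vc=[4]
#15 0x27→b4/s0 VC-HIT; vc=[28]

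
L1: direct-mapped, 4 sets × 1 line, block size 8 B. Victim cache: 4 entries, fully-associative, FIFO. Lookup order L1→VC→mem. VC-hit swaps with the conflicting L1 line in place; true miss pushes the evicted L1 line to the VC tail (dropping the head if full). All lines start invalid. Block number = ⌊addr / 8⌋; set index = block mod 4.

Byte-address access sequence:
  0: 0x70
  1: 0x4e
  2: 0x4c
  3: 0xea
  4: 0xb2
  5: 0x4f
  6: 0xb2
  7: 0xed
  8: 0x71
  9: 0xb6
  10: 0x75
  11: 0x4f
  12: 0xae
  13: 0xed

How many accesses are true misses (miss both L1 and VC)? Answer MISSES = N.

MISSES = 5

0: 0x70 (blk 14, set 2) → MISS  vc=[]
1: 0x4e (blk 9, set 1) → MISS  vc=[]
2: 0x4c (blk 9, set 1) → L1-HIT  vc=[]
3: 0xea (blk 29, set 1) → MISS  vc=[9]
4: 0xb2 (blk 22, set 2) → MISS  vc=[9, 14]
5: 0x4f (blk 9, set 1) → VC-HIT  vc=[29, 14]
6: 0xb2 (blk 22, set 2) → L1-HIT  vc=[29, 14]
7: 0xed (blk 29, set 1) → VC-HIT  vc=[9, 14]
8: 0x71 (blk 14, set 2) → VC-HIT  vc=[9, 22]
9: 0xb6 (blk 22, set 2) → VC-HIT  vc=[9, 14]
10: 0x75 (blk 14, set 2) → VC-HIT  vc=[9, 22]
11: 0x4f (blk 9, set 1) → VC-HIT  vc=[29, 22]
12: 0xae (blk 21, set 1) → MISS  vc=[29, 22, 9]
13: 0xed (blk 29, set 1) → VC-HIT  vc=[21, 22, 9]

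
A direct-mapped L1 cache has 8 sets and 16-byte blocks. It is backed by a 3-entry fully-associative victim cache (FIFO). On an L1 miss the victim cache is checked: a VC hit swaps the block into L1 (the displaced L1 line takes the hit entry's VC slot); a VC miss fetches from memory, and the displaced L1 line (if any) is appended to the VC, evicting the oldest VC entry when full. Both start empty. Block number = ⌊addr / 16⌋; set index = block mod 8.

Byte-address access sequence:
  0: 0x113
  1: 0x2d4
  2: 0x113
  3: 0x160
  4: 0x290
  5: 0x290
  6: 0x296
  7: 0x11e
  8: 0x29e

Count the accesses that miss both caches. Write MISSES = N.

0: 0x113 (blk 17, set 1) → MISS  vc=[]
1: 0x2d4 (blk 45, set 5) → MISS  vc=[]
2: 0x113 (blk 17, set 1) → L1-HIT  vc=[]
3: 0x160 (blk 22, set 6) → MISS  vc=[]
4: 0x290 (blk 41, set 1) → MISS  vc=[17]
5: 0x290 (blk 41, set 1) → L1-HIT  vc=[17]
6: 0x296 (blk 41, set 1) → L1-HIT  vc=[17]
7: 0x11e (blk 17, set 1) → VC-HIT  vc=[41]
8: 0x29e (blk 41, set 1) → VC-HIT  vc=[17]

MISSES = 4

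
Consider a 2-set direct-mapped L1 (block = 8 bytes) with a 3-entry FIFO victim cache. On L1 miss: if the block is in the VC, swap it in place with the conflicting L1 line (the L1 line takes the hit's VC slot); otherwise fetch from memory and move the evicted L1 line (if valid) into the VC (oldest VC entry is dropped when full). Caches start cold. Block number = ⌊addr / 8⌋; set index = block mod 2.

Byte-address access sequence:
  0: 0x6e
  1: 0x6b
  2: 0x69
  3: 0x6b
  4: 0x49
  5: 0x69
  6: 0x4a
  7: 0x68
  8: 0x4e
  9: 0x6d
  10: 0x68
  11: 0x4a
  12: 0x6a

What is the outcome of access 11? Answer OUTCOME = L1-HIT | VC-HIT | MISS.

OUTCOME = VC-HIT

  [0] addr=0x6e blk=13 s=1: MISS | VC []
  [1] addr=0x6b blk=13 s=1: L1-HIT | VC []
  [2] addr=0x69 blk=13 s=1: L1-HIT | VC []
  [3] addr=0x6b blk=13 s=1: L1-HIT | VC []
  [4] addr=0x49 blk=9 s=1: MISS | VC [13]
  [5] addr=0x69 blk=13 s=1: VC-HIT | VC [9]
  [6] addr=0x4a blk=9 s=1: VC-HIT | VC [13]
  [7] addr=0x68 blk=13 s=1: VC-HIT | VC [9]
  [8] addr=0x4e blk=9 s=1: VC-HIT | VC [13]
  [9] addr=0x6d blk=13 s=1: VC-HIT | VC [9]
  [10] addr=0x68 blk=13 s=1: L1-HIT | VC [9]
  [11] addr=0x4a blk=9 s=1: VC-HIT | VC [13]
  [12] addr=0x6a blk=13 s=1: VC-HIT | VC [9]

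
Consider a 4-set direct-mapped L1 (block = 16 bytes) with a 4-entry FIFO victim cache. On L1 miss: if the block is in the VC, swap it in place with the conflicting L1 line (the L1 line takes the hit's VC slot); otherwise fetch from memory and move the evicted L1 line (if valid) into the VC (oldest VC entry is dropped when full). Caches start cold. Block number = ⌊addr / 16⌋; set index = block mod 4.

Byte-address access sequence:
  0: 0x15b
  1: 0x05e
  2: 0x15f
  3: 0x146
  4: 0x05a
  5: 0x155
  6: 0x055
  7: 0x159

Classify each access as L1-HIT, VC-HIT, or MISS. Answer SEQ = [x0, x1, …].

  [0] addr=0x15b blk=21 s=1: MISS | VC []
  [1] addr=0x5e blk=5 s=1: MISS | VC [21]
  [2] addr=0x15f blk=21 s=1: VC-HIT | VC [5]
  [3] addr=0x146 blk=20 s=0: MISS | VC [5]
  [4] addr=0x5a blk=5 s=1: VC-HIT | VC [21]
  [5] addr=0x155 blk=21 s=1: VC-HIT | VC [5]
  [6] addr=0x55 blk=5 s=1: VC-HIT | VC [21]
  [7] addr=0x159 blk=21 s=1: VC-HIT | VC [5]

SEQ = [MISS, MISS, VC-HIT, MISS, VC-HIT, VC-HIT, VC-HIT, VC-HIT]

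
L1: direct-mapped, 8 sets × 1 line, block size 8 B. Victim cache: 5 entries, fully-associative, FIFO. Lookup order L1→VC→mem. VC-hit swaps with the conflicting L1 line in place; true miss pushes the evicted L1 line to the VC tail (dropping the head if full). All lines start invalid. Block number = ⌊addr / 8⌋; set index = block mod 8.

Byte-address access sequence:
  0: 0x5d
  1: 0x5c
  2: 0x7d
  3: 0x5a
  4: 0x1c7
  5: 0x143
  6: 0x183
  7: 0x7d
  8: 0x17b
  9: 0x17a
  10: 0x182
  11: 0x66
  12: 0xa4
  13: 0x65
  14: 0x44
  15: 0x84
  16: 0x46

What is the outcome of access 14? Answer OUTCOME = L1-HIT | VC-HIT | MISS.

#0 0x5d→b11/s3 MISS; vc=[]
#1 0x5c→b11/s3 L1-HIT; vc=[]
#2 0x7d→b15/s7 MISS; vc=[]
#3 0x5a→b11/s3 L1-HIT; vc=[]
#4 0x1c7→b56/s0 MISS; vc=[]
#5 0x143→b40/s0 MISS; vc=[56]
#6 0x183→b48/s0 MISS; vc=[56,40]
#7 0x7d→b15/s7 L1-HIT; vc=[56,40]
#8 0x17b→b47/s7 MISS; vc=[56,40,15]
#9 0x17a→b47/s7 L1-HIT; vc=[56,40,15]
#10 0x182→b48/s0 L1-HIT; vc=[56,40,15]
#11 0x66→b12/s4 MISS; vc=[56,40,15]
#12 0xa4→b20/s4 MISS; vc=[56,40,15,12]
#13 0x65→b12/s4 VC-HIT; vc=[56,40,15,20]
#14 0x44→b8/s0 MISS; vc=[56,40,15,20,48]
#15 0x84→b16/s0 MISS; vc=[40,15,20,48,8]
#16 0x46→b8/s0 VC-HIT; vc=[40,15,20,48,16]

OUTCOME = MISS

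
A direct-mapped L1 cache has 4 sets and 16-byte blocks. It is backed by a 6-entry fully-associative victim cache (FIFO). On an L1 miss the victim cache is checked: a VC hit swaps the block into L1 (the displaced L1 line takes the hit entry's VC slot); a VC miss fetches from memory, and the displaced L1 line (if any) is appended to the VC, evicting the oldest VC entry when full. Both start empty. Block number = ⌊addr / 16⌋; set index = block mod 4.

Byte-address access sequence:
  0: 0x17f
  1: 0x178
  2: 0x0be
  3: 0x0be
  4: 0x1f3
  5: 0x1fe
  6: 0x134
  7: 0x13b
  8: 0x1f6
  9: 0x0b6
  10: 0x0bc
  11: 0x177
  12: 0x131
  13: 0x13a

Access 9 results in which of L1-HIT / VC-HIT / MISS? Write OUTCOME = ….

0: 0x17f (blk 23, set 3) → MISS  vc=[]
1: 0x178 (blk 23, set 3) → L1-HIT  vc=[]
2: 0xbe (blk 11, set 3) → MISS  vc=[23]
3: 0xbe (blk 11, set 3) → L1-HIT  vc=[23]
4: 0x1f3 (blk 31, set 3) → MISS  vc=[23, 11]
5: 0x1fe (blk 31, set 3) → L1-HIT  vc=[23, 11]
6: 0x134 (blk 19, set 3) → MISS  vc=[23, 11, 31]
7: 0x13b (blk 19, set 3) → L1-HIT  vc=[23, 11, 31]
8: 0x1f6 (blk 31, set 3) → VC-HIT  vc=[23, 11, 19]
9: 0xb6 (blk 11, set 3) → VC-HIT  vc=[23, 31, 19]
10: 0xbc (blk 11, set 3) → L1-HIT  vc=[23, 31, 19]
11: 0x177 (blk 23, set 3) → VC-HIT  vc=[11, 31, 19]
12: 0x131 (blk 19, set 3) → VC-HIT  vc=[11, 31, 23]
13: 0x13a (blk 19, set 3) → L1-HIT  vc=[11, 31, 23]

OUTCOME = VC-HIT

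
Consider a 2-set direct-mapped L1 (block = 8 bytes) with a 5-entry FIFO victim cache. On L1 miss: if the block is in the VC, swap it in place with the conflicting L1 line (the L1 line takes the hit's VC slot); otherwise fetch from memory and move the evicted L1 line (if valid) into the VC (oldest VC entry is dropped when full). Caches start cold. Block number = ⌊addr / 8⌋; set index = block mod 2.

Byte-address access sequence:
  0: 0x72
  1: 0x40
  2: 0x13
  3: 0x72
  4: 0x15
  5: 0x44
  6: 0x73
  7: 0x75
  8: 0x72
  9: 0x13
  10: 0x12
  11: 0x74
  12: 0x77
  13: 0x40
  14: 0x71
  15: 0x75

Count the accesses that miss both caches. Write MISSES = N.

MISSES = 3

  [0] addr=0x72 blk=14 s=0: MISS | VC []
  [1] addr=0x40 blk=8 s=0: MISS | VC [14]
  [2] addr=0x13 blk=2 s=0: MISS | VC [14, 8]
  [3] addr=0x72 blk=14 s=0: VC-HIT | VC [2, 8]
  [4] addr=0x15 blk=2 s=0: VC-HIT | VC [14, 8]
  [5] addr=0x44 blk=8 s=0: VC-HIT | VC [14, 2]
  [6] addr=0x73 blk=14 s=0: VC-HIT | VC [8, 2]
  [7] addr=0x75 blk=14 s=0: L1-HIT | VC [8, 2]
  [8] addr=0x72 blk=14 s=0: L1-HIT | VC [8, 2]
  [9] addr=0x13 blk=2 s=0: VC-HIT | VC [8, 14]
  [10] addr=0x12 blk=2 s=0: L1-HIT | VC [8, 14]
  [11] addr=0x74 blk=14 s=0: VC-HIT | VC [8, 2]
  [12] addr=0x77 blk=14 s=0: L1-HIT | VC [8, 2]
  [13] addr=0x40 blk=8 s=0: VC-HIT | VC [14, 2]
  [14] addr=0x71 blk=14 s=0: VC-HIT | VC [8, 2]
  [15] addr=0x75 blk=14 s=0: L1-HIT | VC [8, 2]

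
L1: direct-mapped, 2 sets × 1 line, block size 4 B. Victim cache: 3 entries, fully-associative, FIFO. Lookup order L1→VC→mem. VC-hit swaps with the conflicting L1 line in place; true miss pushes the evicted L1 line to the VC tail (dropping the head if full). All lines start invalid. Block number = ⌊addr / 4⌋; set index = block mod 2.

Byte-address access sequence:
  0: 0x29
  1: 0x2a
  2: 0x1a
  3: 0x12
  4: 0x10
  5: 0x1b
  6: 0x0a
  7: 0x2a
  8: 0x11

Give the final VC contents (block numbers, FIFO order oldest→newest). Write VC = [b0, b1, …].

VC = [2, 10, 6]

#0 0x29→b10/s0 MISS; vc=[]
#1 0x2a→b10/s0 L1-HIT; vc=[]
#2 0x1a→b6/s0 MISS; vc=[10]
#3 0x12→b4/s0 MISS; vc=[10,6]
#4 0x10→b4/s0 L1-HIT; vc=[10,6]
#5 0x1b→b6/s0 VC-HIT; vc=[10,4]
#6 0xa→b2/s0 MISS; vc=[10,4,6]
#7 0x2a→b10/s0 VC-HIT; vc=[2,4,6]
#8 0x11→b4/s0 VC-HIT; vc=[2,10,6]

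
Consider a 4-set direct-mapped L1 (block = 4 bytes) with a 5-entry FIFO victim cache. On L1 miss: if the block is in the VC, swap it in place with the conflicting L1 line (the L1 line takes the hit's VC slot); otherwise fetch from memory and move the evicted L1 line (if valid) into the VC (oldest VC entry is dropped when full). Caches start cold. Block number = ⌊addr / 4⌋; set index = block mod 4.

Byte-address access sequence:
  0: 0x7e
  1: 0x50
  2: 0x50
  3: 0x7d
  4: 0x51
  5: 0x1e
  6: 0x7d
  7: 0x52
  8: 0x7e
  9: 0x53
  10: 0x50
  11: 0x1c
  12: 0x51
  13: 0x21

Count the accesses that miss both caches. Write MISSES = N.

MISSES = 4

  [0] addr=0x7e blk=31 s=3: MISS | VC []
  [1] addr=0x50 blk=20 s=0: MISS | VC []
  [2] addr=0x50 blk=20 s=0: L1-HIT | VC []
  [3] addr=0x7d blk=31 s=3: L1-HIT | VC []
  [4] addr=0x51 blk=20 s=0: L1-HIT | VC []
  [5] addr=0x1e blk=7 s=3: MISS | VC [31]
  [6] addr=0x7d blk=31 s=3: VC-HIT | VC [7]
  [7] addr=0x52 blk=20 s=0: L1-HIT | VC [7]
  [8] addr=0x7e blk=31 s=3: L1-HIT | VC [7]
  [9] addr=0x53 blk=20 s=0: L1-HIT | VC [7]
  [10] addr=0x50 blk=20 s=0: L1-HIT | VC [7]
  [11] addr=0x1c blk=7 s=3: VC-HIT | VC [31]
  [12] addr=0x51 blk=20 s=0: L1-HIT | VC [31]
  [13] addr=0x21 blk=8 s=0: MISS | VC [31, 20]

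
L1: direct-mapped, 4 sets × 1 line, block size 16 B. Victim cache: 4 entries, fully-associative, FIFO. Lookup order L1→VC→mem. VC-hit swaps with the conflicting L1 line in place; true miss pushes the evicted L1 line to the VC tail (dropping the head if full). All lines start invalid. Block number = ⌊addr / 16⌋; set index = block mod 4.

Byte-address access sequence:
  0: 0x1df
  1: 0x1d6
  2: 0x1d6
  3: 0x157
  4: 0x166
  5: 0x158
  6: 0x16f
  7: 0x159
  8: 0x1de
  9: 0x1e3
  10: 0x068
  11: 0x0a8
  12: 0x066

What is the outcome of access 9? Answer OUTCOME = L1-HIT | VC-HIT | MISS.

OUTCOME = MISS

  [0] addr=0x1df blk=29 s=1: MISS | VC []
  [1] addr=0x1d6 blk=29 s=1: L1-HIT | VC []
  [2] addr=0x1d6 blk=29 s=1: L1-HIT | VC []
  [3] addr=0x157 blk=21 s=1: MISS | VC [29]
  [4] addr=0x166 blk=22 s=2: MISS | VC [29]
  [5] addr=0x158 blk=21 s=1: L1-HIT | VC [29]
  [6] addr=0x16f blk=22 s=2: L1-HIT | VC [29]
  [7] addr=0x159 blk=21 s=1: L1-HIT | VC [29]
  [8] addr=0x1de blk=29 s=1: VC-HIT | VC [21]
  [9] addr=0x1e3 blk=30 s=2: MISS | VC [21, 22]
  [10] addr=0x68 blk=6 s=2: MISS | VC [21, 22, 30]
  [11] addr=0xa8 blk=10 s=2: MISS | VC [21, 22, 30, 6]
  [12] addr=0x66 blk=6 s=2: VC-HIT | VC [21, 22, 30, 10]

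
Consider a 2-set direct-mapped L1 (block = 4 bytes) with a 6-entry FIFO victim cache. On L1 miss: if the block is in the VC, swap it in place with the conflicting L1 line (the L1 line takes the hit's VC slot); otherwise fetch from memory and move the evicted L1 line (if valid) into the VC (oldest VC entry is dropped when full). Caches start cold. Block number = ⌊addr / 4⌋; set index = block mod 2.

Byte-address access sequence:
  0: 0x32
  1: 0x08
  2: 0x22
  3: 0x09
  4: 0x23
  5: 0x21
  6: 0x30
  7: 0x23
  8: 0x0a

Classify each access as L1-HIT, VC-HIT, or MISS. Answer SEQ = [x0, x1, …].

SEQ = [MISS, MISS, MISS, VC-HIT, VC-HIT, L1-HIT, VC-HIT, VC-HIT, VC-HIT]

0: 0x32 (blk 12, set 0) → MISS  vc=[]
1: 0x8 (blk 2, set 0) → MISS  vc=[12]
2: 0x22 (blk 8, set 0) → MISS  vc=[12, 2]
3: 0x9 (blk 2, set 0) → VC-HIT  vc=[12, 8]
4: 0x23 (blk 8, set 0) → VC-HIT  vc=[12, 2]
5: 0x21 (blk 8, set 0) → L1-HIT  vc=[12, 2]
6: 0x30 (blk 12, set 0) → VC-HIT  vc=[8, 2]
7: 0x23 (blk 8, set 0) → VC-HIT  vc=[12, 2]
8: 0xa (blk 2, set 0) → VC-HIT  vc=[12, 8]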